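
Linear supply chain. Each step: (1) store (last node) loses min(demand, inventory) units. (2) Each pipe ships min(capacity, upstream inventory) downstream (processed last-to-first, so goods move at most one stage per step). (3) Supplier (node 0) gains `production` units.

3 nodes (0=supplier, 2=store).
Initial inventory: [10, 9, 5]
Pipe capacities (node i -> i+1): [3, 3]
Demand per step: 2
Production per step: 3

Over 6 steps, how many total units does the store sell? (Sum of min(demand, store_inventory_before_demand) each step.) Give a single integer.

Step 1: sold=2 (running total=2) -> [10 9 6]
Step 2: sold=2 (running total=4) -> [10 9 7]
Step 3: sold=2 (running total=6) -> [10 9 8]
Step 4: sold=2 (running total=8) -> [10 9 9]
Step 5: sold=2 (running total=10) -> [10 9 10]
Step 6: sold=2 (running total=12) -> [10 9 11]

Answer: 12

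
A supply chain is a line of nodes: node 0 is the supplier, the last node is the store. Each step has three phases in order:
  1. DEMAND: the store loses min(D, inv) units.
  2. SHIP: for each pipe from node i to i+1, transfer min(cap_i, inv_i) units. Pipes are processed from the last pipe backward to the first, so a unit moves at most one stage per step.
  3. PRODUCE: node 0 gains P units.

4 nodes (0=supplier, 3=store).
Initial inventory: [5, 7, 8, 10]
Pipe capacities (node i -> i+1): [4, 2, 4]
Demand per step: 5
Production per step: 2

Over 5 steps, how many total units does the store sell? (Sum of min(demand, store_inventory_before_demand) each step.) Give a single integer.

Answer: 24

Derivation:
Step 1: sold=5 (running total=5) -> [3 9 6 9]
Step 2: sold=5 (running total=10) -> [2 10 4 8]
Step 3: sold=5 (running total=15) -> [2 10 2 7]
Step 4: sold=5 (running total=20) -> [2 10 2 4]
Step 5: sold=4 (running total=24) -> [2 10 2 2]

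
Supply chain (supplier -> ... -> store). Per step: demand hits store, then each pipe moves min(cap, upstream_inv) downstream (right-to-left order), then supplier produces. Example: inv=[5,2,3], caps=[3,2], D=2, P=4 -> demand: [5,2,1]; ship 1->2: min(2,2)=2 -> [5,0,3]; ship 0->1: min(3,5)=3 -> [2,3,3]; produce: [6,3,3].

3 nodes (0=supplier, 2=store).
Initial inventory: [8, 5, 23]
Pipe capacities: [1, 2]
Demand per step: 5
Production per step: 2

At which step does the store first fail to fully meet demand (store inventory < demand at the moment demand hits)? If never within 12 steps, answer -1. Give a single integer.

Step 1: demand=5,sold=5 ship[1->2]=2 ship[0->1]=1 prod=2 -> [9 4 20]
Step 2: demand=5,sold=5 ship[1->2]=2 ship[0->1]=1 prod=2 -> [10 3 17]
Step 3: demand=5,sold=5 ship[1->2]=2 ship[0->1]=1 prod=2 -> [11 2 14]
Step 4: demand=5,sold=5 ship[1->2]=2 ship[0->1]=1 prod=2 -> [12 1 11]
Step 5: demand=5,sold=5 ship[1->2]=1 ship[0->1]=1 prod=2 -> [13 1 7]
Step 6: demand=5,sold=5 ship[1->2]=1 ship[0->1]=1 prod=2 -> [14 1 3]
Step 7: demand=5,sold=3 ship[1->2]=1 ship[0->1]=1 prod=2 -> [15 1 1]
Step 8: demand=5,sold=1 ship[1->2]=1 ship[0->1]=1 prod=2 -> [16 1 1]
Step 9: demand=5,sold=1 ship[1->2]=1 ship[0->1]=1 prod=2 -> [17 1 1]
Step 10: demand=5,sold=1 ship[1->2]=1 ship[0->1]=1 prod=2 -> [18 1 1]
Step 11: demand=5,sold=1 ship[1->2]=1 ship[0->1]=1 prod=2 -> [19 1 1]
Step 12: demand=5,sold=1 ship[1->2]=1 ship[0->1]=1 prod=2 -> [20 1 1]
First stockout at step 7

7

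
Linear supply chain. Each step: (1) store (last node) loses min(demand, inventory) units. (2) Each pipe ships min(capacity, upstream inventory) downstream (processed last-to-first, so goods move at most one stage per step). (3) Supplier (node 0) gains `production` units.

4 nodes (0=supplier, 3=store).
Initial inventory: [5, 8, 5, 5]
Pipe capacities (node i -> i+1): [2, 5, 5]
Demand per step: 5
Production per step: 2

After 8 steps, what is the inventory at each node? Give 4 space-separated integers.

Step 1: demand=5,sold=5 ship[2->3]=5 ship[1->2]=5 ship[0->1]=2 prod=2 -> inv=[5 5 5 5]
Step 2: demand=5,sold=5 ship[2->3]=5 ship[1->2]=5 ship[0->1]=2 prod=2 -> inv=[5 2 5 5]
Step 3: demand=5,sold=5 ship[2->3]=5 ship[1->2]=2 ship[0->1]=2 prod=2 -> inv=[5 2 2 5]
Step 4: demand=5,sold=5 ship[2->3]=2 ship[1->2]=2 ship[0->1]=2 prod=2 -> inv=[5 2 2 2]
Step 5: demand=5,sold=2 ship[2->3]=2 ship[1->2]=2 ship[0->1]=2 prod=2 -> inv=[5 2 2 2]
Step 6: demand=5,sold=2 ship[2->3]=2 ship[1->2]=2 ship[0->1]=2 prod=2 -> inv=[5 2 2 2]
Step 7: demand=5,sold=2 ship[2->3]=2 ship[1->2]=2 ship[0->1]=2 prod=2 -> inv=[5 2 2 2]
Step 8: demand=5,sold=2 ship[2->3]=2 ship[1->2]=2 ship[0->1]=2 prod=2 -> inv=[5 2 2 2]

5 2 2 2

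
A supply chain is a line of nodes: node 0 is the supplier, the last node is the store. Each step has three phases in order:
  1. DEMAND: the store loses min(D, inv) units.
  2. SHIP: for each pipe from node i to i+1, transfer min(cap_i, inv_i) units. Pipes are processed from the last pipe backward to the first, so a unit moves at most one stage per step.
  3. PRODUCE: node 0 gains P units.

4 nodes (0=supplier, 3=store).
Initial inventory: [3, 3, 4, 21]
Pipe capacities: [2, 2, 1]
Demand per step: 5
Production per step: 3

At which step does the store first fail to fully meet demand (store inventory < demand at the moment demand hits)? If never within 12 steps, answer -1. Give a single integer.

Step 1: demand=5,sold=5 ship[2->3]=1 ship[1->2]=2 ship[0->1]=2 prod=3 -> [4 3 5 17]
Step 2: demand=5,sold=5 ship[2->3]=1 ship[1->2]=2 ship[0->1]=2 prod=3 -> [5 3 6 13]
Step 3: demand=5,sold=5 ship[2->3]=1 ship[1->2]=2 ship[0->1]=2 prod=3 -> [6 3 7 9]
Step 4: demand=5,sold=5 ship[2->3]=1 ship[1->2]=2 ship[0->1]=2 prod=3 -> [7 3 8 5]
Step 5: demand=5,sold=5 ship[2->3]=1 ship[1->2]=2 ship[0->1]=2 prod=3 -> [8 3 9 1]
Step 6: demand=5,sold=1 ship[2->3]=1 ship[1->2]=2 ship[0->1]=2 prod=3 -> [9 3 10 1]
Step 7: demand=5,sold=1 ship[2->3]=1 ship[1->2]=2 ship[0->1]=2 prod=3 -> [10 3 11 1]
Step 8: demand=5,sold=1 ship[2->3]=1 ship[1->2]=2 ship[0->1]=2 prod=3 -> [11 3 12 1]
Step 9: demand=5,sold=1 ship[2->3]=1 ship[1->2]=2 ship[0->1]=2 prod=3 -> [12 3 13 1]
Step 10: demand=5,sold=1 ship[2->3]=1 ship[1->2]=2 ship[0->1]=2 prod=3 -> [13 3 14 1]
Step 11: demand=5,sold=1 ship[2->3]=1 ship[1->2]=2 ship[0->1]=2 prod=3 -> [14 3 15 1]
Step 12: demand=5,sold=1 ship[2->3]=1 ship[1->2]=2 ship[0->1]=2 prod=3 -> [15 3 16 1]
First stockout at step 6

6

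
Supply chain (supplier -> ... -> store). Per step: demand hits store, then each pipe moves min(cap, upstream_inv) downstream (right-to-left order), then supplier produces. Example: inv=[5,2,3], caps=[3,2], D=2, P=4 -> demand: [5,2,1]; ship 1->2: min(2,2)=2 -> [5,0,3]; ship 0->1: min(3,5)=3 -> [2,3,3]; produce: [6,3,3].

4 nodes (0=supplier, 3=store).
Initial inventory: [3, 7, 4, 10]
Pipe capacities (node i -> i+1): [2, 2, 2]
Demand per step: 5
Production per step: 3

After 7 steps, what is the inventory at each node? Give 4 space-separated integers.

Step 1: demand=5,sold=5 ship[2->3]=2 ship[1->2]=2 ship[0->1]=2 prod=3 -> inv=[4 7 4 7]
Step 2: demand=5,sold=5 ship[2->3]=2 ship[1->2]=2 ship[0->1]=2 prod=3 -> inv=[5 7 4 4]
Step 3: demand=5,sold=4 ship[2->3]=2 ship[1->2]=2 ship[0->1]=2 prod=3 -> inv=[6 7 4 2]
Step 4: demand=5,sold=2 ship[2->3]=2 ship[1->2]=2 ship[0->1]=2 prod=3 -> inv=[7 7 4 2]
Step 5: demand=5,sold=2 ship[2->3]=2 ship[1->2]=2 ship[0->1]=2 prod=3 -> inv=[8 7 4 2]
Step 6: demand=5,sold=2 ship[2->3]=2 ship[1->2]=2 ship[0->1]=2 prod=3 -> inv=[9 7 4 2]
Step 7: demand=5,sold=2 ship[2->3]=2 ship[1->2]=2 ship[0->1]=2 prod=3 -> inv=[10 7 4 2]

10 7 4 2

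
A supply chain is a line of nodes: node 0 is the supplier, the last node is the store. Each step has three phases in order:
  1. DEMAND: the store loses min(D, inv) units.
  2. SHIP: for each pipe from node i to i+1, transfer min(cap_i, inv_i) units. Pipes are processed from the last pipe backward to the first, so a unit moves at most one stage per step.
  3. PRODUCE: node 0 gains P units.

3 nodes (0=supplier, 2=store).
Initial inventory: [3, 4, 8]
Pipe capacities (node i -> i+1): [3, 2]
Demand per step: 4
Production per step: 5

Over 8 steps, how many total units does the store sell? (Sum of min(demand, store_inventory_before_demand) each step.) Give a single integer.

Answer: 22

Derivation:
Step 1: sold=4 (running total=4) -> [5 5 6]
Step 2: sold=4 (running total=8) -> [7 6 4]
Step 3: sold=4 (running total=12) -> [9 7 2]
Step 4: sold=2 (running total=14) -> [11 8 2]
Step 5: sold=2 (running total=16) -> [13 9 2]
Step 6: sold=2 (running total=18) -> [15 10 2]
Step 7: sold=2 (running total=20) -> [17 11 2]
Step 8: sold=2 (running total=22) -> [19 12 2]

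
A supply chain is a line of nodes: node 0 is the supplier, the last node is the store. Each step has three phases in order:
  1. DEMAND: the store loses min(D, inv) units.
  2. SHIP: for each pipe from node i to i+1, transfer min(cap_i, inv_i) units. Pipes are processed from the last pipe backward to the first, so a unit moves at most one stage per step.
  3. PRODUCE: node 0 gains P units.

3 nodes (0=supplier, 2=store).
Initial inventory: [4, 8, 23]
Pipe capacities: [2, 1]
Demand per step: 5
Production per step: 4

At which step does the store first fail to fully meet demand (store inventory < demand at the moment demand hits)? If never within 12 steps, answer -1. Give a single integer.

Step 1: demand=5,sold=5 ship[1->2]=1 ship[0->1]=2 prod=4 -> [6 9 19]
Step 2: demand=5,sold=5 ship[1->2]=1 ship[0->1]=2 prod=4 -> [8 10 15]
Step 3: demand=5,sold=5 ship[1->2]=1 ship[0->1]=2 prod=4 -> [10 11 11]
Step 4: demand=5,sold=5 ship[1->2]=1 ship[0->1]=2 prod=4 -> [12 12 7]
Step 5: demand=5,sold=5 ship[1->2]=1 ship[0->1]=2 prod=4 -> [14 13 3]
Step 6: demand=5,sold=3 ship[1->2]=1 ship[0->1]=2 prod=4 -> [16 14 1]
Step 7: demand=5,sold=1 ship[1->2]=1 ship[0->1]=2 prod=4 -> [18 15 1]
Step 8: demand=5,sold=1 ship[1->2]=1 ship[0->1]=2 prod=4 -> [20 16 1]
Step 9: demand=5,sold=1 ship[1->2]=1 ship[0->1]=2 prod=4 -> [22 17 1]
Step 10: demand=5,sold=1 ship[1->2]=1 ship[0->1]=2 prod=4 -> [24 18 1]
Step 11: demand=5,sold=1 ship[1->2]=1 ship[0->1]=2 prod=4 -> [26 19 1]
Step 12: demand=5,sold=1 ship[1->2]=1 ship[0->1]=2 prod=4 -> [28 20 1]
First stockout at step 6

6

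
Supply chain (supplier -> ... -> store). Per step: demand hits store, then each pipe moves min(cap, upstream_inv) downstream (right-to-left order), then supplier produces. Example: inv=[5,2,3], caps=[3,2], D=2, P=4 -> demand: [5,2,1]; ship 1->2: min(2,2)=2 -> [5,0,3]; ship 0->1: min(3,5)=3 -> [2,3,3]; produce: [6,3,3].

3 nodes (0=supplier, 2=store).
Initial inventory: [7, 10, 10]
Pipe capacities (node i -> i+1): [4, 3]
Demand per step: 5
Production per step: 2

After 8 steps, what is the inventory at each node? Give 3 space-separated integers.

Step 1: demand=5,sold=5 ship[1->2]=3 ship[0->1]=4 prod=2 -> inv=[5 11 8]
Step 2: demand=5,sold=5 ship[1->2]=3 ship[0->1]=4 prod=2 -> inv=[3 12 6]
Step 3: demand=5,sold=5 ship[1->2]=3 ship[0->1]=3 prod=2 -> inv=[2 12 4]
Step 4: demand=5,sold=4 ship[1->2]=3 ship[0->1]=2 prod=2 -> inv=[2 11 3]
Step 5: demand=5,sold=3 ship[1->2]=3 ship[0->1]=2 prod=2 -> inv=[2 10 3]
Step 6: demand=5,sold=3 ship[1->2]=3 ship[0->1]=2 prod=2 -> inv=[2 9 3]
Step 7: demand=5,sold=3 ship[1->2]=3 ship[0->1]=2 prod=2 -> inv=[2 8 3]
Step 8: demand=5,sold=3 ship[1->2]=3 ship[0->1]=2 prod=2 -> inv=[2 7 3]

2 7 3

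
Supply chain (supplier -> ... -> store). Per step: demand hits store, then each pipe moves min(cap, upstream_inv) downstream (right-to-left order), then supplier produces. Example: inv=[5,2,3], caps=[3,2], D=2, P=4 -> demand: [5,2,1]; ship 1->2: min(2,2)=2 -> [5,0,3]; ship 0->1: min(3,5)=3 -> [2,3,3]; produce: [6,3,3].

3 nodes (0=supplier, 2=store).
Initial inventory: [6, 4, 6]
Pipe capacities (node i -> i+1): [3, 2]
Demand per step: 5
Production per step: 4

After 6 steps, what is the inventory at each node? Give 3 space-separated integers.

Step 1: demand=5,sold=5 ship[1->2]=2 ship[0->1]=3 prod=4 -> inv=[7 5 3]
Step 2: demand=5,sold=3 ship[1->2]=2 ship[0->1]=3 prod=4 -> inv=[8 6 2]
Step 3: demand=5,sold=2 ship[1->2]=2 ship[0->1]=3 prod=4 -> inv=[9 7 2]
Step 4: demand=5,sold=2 ship[1->2]=2 ship[0->1]=3 prod=4 -> inv=[10 8 2]
Step 5: demand=5,sold=2 ship[1->2]=2 ship[0->1]=3 prod=4 -> inv=[11 9 2]
Step 6: demand=5,sold=2 ship[1->2]=2 ship[0->1]=3 prod=4 -> inv=[12 10 2]

12 10 2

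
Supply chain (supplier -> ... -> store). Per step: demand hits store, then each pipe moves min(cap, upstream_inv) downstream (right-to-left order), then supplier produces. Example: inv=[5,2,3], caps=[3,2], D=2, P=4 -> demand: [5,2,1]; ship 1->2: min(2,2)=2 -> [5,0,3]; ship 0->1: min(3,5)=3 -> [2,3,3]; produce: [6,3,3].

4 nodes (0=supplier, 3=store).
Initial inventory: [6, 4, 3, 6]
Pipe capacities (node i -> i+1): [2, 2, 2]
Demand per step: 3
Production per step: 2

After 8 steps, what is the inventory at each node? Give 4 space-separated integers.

Step 1: demand=3,sold=3 ship[2->3]=2 ship[1->2]=2 ship[0->1]=2 prod=2 -> inv=[6 4 3 5]
Step 2: demand=3,sold=3 ship[2->3]=2 ship[1->2]=2 ship[0->1]=2 prod=2 -> inv=[6 4 3 4]
Step 3: demand=3,sold=3 ship[2->3]=2 ship[1->2]=2 ship[0->1]=2 prod=2 -> inv=[6 4 3 3]
Step 4: demand=3,sold=3 ship[2->3]=2 ship[1->2]=2 ship[0->1]=2 prod=2 -> inv=[6 4 3 2]
Step 5: demand=3,sold=2 ship[2->3]=2 ship[1->2]=2 ship[0->1]=2 prod=2 -> inv=[6 4 3 2]
Step 6: demand=3,sold=2 ship[2->3]=2 ship[1->2]=2 ship[0->1]=2 prod=2 -> inv=[6 4 3 2]
Step 7: demand=3,sold=2 ship[2->3]=2 ship[1->2]=2 ship[0->1]=2 prod=2 -> inv=[6 4 3 2]
Step 8: demand=3,sold=2 ship[2->3]=2 ship[1->2]=2 ship[0->1]=2 prod=2 -> inv=[6 4 3 2]

6 4 3 2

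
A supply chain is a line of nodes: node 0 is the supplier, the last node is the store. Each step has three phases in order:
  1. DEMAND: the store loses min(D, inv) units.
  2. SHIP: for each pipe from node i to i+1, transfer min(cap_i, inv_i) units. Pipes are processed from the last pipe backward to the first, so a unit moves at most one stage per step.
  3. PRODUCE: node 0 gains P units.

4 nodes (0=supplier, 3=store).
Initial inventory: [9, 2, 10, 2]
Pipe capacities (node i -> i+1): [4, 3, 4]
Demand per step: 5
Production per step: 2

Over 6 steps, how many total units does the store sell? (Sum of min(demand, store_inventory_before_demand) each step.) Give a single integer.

Answer: 22

Derivation:
Step 1: sold=2 (running total=2) -> [7 4 8 4]
Step 2: sold=4 (running total=6) -> [5 5 7 4]
Step 3: sold=4 (running total=10) -> [3 6 6 4]
Step 4: sold=4 (running total=14) -> [2 6 5 4]
Step 5: sold=4 (running total=18) -> [2 5 4 4]
Step 6: sold=4 (running total=22) -> [2 4 3 4]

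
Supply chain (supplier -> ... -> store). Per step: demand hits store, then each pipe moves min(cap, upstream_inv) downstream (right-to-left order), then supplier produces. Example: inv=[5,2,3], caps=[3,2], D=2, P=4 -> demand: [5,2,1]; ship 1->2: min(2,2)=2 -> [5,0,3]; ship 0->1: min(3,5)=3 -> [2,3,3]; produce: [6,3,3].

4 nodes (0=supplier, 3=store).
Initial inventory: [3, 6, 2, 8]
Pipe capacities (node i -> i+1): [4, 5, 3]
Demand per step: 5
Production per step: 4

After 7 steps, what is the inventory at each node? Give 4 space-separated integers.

Step 1: demand=5,sold=5 ship[2->3]=2 ship[1->2]=5 ship[0->1]=3 prod=4 -> inv=[4 4 5 5]
Step 2: demand=5,sold=5 ship[2->3]=3 ship[1->2]=4 ship[0->1]=4 prod=4 -> inv=[4 4 6 3]
Step 3: demand=5,sold=3 ship[2->3]=3 ship[1->2]=4 ship[0->1]=4 prod=4 -> inv=[4 4 7 3]
Step 4: demand=5,sold=3 ship[2->3]=3 ship[1->2]=4 ship[0->1]=4 prod=4 -> inv=[4 4 8 3]
Step 5: demand=5,sold=3 ship[2->3]=3 ship[1->2]=4 ship[0->1]=4 prod=4 -> inv=[4 4 9 3]
Step 6: demand=5,sold=3 ship[2->3]=3 ship[1->2]=4 ship[0->1]=4 prod=4 -> inv=[4 4 10 3]
Step 7: demand=5,sold=3 ship[2->3]=3 ship[1->2]=4 ship[0->1]=4 prod=4 -> inv=[4 4 11 3]

4 4 11 3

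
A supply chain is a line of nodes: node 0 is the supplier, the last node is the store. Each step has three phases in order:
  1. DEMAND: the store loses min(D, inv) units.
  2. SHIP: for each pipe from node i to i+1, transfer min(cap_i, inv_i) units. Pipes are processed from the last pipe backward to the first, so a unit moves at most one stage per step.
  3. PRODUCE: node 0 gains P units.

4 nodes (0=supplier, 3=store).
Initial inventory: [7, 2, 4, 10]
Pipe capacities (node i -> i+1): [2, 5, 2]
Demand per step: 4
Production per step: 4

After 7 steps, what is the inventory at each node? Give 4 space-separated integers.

Step 1: demand=4,sold=4 ship[2->3]=2 ship[1->2]=2 ship[0->1]=2 prod=4 -> inv=[9 2 4 8]
Step 2: demand=4,sold=4 ship[2->3]=2 ship[1->2]=2 ship[0->1]=2 prod=4 -> inv=[11 2 4 6]
Step 3: demand=4,sold=4 ship[2->3]=2 ship[1->2]=2 ship[0->1]=2 prod=4 -> inv=[13 2 4 4]
Step 4: demand=4,sold=4 ship[2->3]=2 ship[1->2]=2 ship[0->1]=2 prod=4 -> inv=[15 2 4 2]
Step 5: demand=4,sold=2 ship[2->3]=2 ship[1->2]=2 ship[0->1]=2 prod=4 -> inv=[17 2 4 2]
Step 6: demand=4,sold=2 ship[2->3]=2 ship[1->2]=2 ship[0->1]=2 prod=4 -> inv=[19 2 4 2]
Step 7: demand=4,sold=2 ship[2->3]=2 ship[1->2]=2 ship[0->1]=2 prod=4 -> inv=[21 2 4 2]

21 2 4 2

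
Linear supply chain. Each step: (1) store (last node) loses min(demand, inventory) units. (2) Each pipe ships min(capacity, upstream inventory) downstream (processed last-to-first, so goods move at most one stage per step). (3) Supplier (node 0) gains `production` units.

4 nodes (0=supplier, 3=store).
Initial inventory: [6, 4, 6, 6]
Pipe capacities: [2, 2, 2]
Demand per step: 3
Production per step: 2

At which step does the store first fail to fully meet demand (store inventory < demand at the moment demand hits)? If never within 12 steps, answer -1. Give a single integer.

Step 1: demand=3,sold=3 ship[2->3]=2 ship[1->2]=2 ship[0->1]=2 prod=2 -> [6 4 6 5]
Step 2: demand=3,sold=3 ship[2->3]=2 ship[1->2]=2 ship[0->1]=2 prod=2 -> [6 4 6 4]
Step 3: demand=3,sold=3 ship[2->3]=2 ship[1->2]=2 ship[0->1]=2 prod=2 -> [6 4 6 3]
Step 4: demand=3,sold=3 ship[2->3]=2 ship[1->2]=2 ship[0->1]=2 prod=2 -> [6 4 6 2]
Step 5: demand=3,sold=2 ship[2->3]=2 ship[1->2]=2 ship[0->1]=2 prod=2 -> [6 4 6 2]
Step 6: demand=3,sold=2 ship[2->3]=2 ship[1->2]=2 ship[0->1]=2 prod=2 -> [6 4 6 2]
Step 7: demand=3,sold=2 ship[2->3]=2 ship[1->2]=2 ship[0->1]=2 prod=2 -> [6 4 6 2]
Step 8: demand=3,sold=2 ship[2->3]=2 ship[1->2]=2 ship[0->1]=2 prod=2 -> [6 4 6 2]
Step 9: demand=3,sold=2 ship[2->3]=2 ship[1->2]=2 ship[0->1]=2 prod=2 -> [6 4 6 2]
Step 10: demand=3,sold=2 ship[2->3]=2 ship[1->2]=2 ship[0->1]=2 prod=2 -> [6 4 6 2]
Step 11: demand=3,sold=2 ship[2->3]=2 ship[1->2]=2 ship[0->1]=2 prod=2 -> [6 4 6 2]
Step 12: demand=3,sold=2 ship[2->3]=2 ship[1->2]=2 ship[0->1]=2 prod=2 -> [6 4 6 2]
First stockout at step 5

5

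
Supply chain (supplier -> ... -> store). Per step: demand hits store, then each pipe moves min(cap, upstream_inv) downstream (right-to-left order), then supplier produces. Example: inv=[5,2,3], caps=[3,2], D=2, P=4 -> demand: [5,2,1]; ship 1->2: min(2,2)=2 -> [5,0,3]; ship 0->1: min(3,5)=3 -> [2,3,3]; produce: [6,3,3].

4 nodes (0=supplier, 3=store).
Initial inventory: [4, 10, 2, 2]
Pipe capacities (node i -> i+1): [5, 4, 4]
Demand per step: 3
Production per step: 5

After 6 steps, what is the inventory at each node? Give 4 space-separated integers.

Step 1: demand=3,sold=2 ship[2->3]=2 ship[1->2]=4 ship[0->1]=4 prod=5 -> inv=[5 10 4 2]
Step 2: demand=3,sold=2 ship[2->3]=4 ship[1->2]=4 ship[0->1]=5 prod=5 -> inv=[5 11 4 4]
Step 3: demand=3,sold=3 ship[2->3]=4 ship[1->2]=4 ship[0->1]=5 prod=5 -> inv=[5 12 4 5]
Step 4: demand=3,sold=3 ship[2->3]=4 ship[1->2]=4 ship[0->1]=5 prod=5 -> inv=[5 13 4 6]
Step 5: demand=3,sold=3 ship[2->3]=4 ship[1->2]=4 ship[0->1]=5 prod=5 -> inv=[5 14 4 7]
Step 6: demand=3,sold=3 ship[2->3]=4 ship[1->2]=4 ship[0->1]=5 prod=5 -> inv=[5 15 4 8]

5 15 4 8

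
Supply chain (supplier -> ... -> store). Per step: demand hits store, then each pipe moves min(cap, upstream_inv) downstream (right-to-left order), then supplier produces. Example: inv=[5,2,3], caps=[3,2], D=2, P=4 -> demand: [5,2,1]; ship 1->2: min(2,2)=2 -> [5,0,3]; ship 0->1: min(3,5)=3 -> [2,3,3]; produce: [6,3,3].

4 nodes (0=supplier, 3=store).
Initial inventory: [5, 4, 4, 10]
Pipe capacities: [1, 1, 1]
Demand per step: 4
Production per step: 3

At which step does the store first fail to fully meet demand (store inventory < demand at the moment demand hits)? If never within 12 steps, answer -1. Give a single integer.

Step 1: demand=4,sold=4 ship[2->3]=1 ship[1->2]=1 ship[0->1]=1 prod=3 -> [7 4 4 7]
Step 2: demand=4,sold=4 ship[2->3]=1 ship[1->2]=1 ship[0->1]=1 prod=3 -> [9 4 4 4]
Step 3: demand=4,sold=4 ship[2->3]=1 ship[1->2]=1 ship[0->1]=1 prod=3 -> [11 4 4 1]
Step 4: demand=4,sold=1 ship[2->3]=1 ship[1->2]=1 ship[0->1]=1 prod=3 -> [13 4 4 1]
Step 5: demand=4,sold=1 ship[2->3]=1 ship[1->2]=1 ship[0->1]=1 prod=3 -> [15 4 4 1]
Step 6: demand=4,sold=1 ship[2->3]=1 ship[1->2]=1 ship[0->1]=1 prod=3 -> [17 4 4 1]
Step 7: demand=4,sold=1 ship[2->3]=1 ship[1->2]=1 ship[0->1]=1 prod=3 -> [19 4 4 1]
Step 8: demand=4,sold=1 ship[2->3]=1 ship[1->2]=1 ship[0->1]=1 prod=3 -> [21 4 4 1]
Step 9: demand=4,sold=1 ship[2->3]=1 ship[1->2]=1 ship[0->1]=1 prod=3 -> [23 4 4 1]
Step 10: demand=4,sold=1 ship[2->3]=1 ship[1->2]=1 ship[0->1]=1 prod=3 -> [25 4 4 1]
Step 11: demand=4,sold=1 ship[2->3]=1 ship[1->2]=1 ship[0->1]=1 prod=3 -> [27 4 4 1]
Step 12: demand=4,sold=1 ship[2->3]=1 ship[1->2]=1 ship[0->1]=1 prod=3 -> [29 4 4 1]
First stockout at step 4

4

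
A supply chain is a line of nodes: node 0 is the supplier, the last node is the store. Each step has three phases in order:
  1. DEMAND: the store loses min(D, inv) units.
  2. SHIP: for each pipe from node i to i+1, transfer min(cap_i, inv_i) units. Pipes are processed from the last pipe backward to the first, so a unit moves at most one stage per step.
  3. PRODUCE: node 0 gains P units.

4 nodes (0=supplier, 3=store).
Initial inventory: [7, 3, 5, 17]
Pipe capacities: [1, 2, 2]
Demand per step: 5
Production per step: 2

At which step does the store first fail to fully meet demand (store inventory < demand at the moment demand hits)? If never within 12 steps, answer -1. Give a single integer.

Step 1: demand=5,sold=5 ship[2->3]=2 ship[1->2]=2 ship[0->1]=1 prod=2 -> [8 2 5 14]
Step 2: demand=5,sold=5 ship[2->3]=2 ship[1->2]=2 ship[0->1]=1 prod=2 -> [9 1 5 11]
Step 3: demand=5,sold=5 ship[2->3]=2 ship[1->2]=1 ship[0->1]=1 prod=2 -> [10 1 4 8]
Step 4: demand=5,sold=5 ship[2->3]=2 ship[1->2]=1 ship[0->1]=1 prod=2 -> [11 1 3 5]
Step 5: demand=5,sold=5 ship[2->3]=2 ship[1->2]=1 ship[0->1]=1 prod=2 -> [12 1 2 2]
Step 6: demand=5,sold=2 ship[2->3]=2 ship[1->2]=1 ship[0->1]=1 prod=2 -> [13 1 1 2]
Step 7: demand=5,sold=2 ship[2->3]=1 ship[1->2]=1 ship[0->1]=1 prod=2 -> [14 1 1 1]
Step 8: demand=5,sold=1 ship[2->3]=1 ship[1->2]=1 ship[0->1]=1 prod=2 -> [15 1 1 1]
Step 9: demand=5,sold=1 ship[2->3]=1 ship[1->2]=1 ship[0->1]=1 prod=2 -> [16 1 1 1]
Step 10: demand=5,sold=1 ship[2->3]=1 ship[1->2]=1 ship[0->1]=1 prod=2 -> [17 1 1 1]
Step 11: demand=5,sold=1 ship[2->3]=1 ship[1->2]=1 ship[0->1]=1 prod=2 -> [18 1 1 1]
Step 12: demand=5,sold=1 ship[2->3]=1 ship[1->2]=1 ship[0->1]=1 prod=2 -> [19 1 1 1]
First stockout at step 6

6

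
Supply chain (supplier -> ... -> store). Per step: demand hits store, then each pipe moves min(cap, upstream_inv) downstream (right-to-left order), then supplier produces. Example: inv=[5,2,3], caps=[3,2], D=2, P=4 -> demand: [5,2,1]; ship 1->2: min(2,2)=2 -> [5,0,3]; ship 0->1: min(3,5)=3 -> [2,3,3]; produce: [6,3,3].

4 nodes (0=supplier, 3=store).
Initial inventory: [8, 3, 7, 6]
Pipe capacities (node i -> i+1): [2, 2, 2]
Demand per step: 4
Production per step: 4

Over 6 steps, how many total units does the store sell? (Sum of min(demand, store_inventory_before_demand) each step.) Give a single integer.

Answer: 16

Derivation:
Step 1: sold=4 (running total=4) -> [10 3 7 4]
Step 2: sold=4 (running total=8) -> [12 3 7 2]
Step 3: sold=2 (running total=10) -> [14 3 7 2]
Step 4: sold=2 (running total=12) -> [16 3 7 2]
Step 5: sold=2 (running total=14) -> [18 3 7 2]
Step 6: sold=2 (running total=16) -> [20 3 7 2]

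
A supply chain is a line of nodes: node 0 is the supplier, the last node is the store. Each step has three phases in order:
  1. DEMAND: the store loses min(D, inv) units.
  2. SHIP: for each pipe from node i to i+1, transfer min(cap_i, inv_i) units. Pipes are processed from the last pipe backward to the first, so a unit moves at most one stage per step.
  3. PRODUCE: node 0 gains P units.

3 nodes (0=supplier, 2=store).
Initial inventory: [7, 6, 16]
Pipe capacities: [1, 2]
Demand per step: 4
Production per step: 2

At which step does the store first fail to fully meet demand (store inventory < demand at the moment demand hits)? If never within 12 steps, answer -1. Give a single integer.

Step 1: demand=4,sold=4 ship[1->2]=2 ship[0->1]=1 prod=2 -> [8 5 14]
Step 2: demand=4,sold=4 ship[1->2]=2 ship[0->1]=1 prod=2 -> [9 4 12]
Step 3: demand=4,sold=4 ship[1->2]=2 ship[0->1]=1 prod=2 -> [10 3 10]
Step 4: demand=4,sold=4 ship[1->2]=2 ship[0->1]=1 prod=2 -> [11 2 8]
Step 5: demand=4,sold=4 ship[1->2]=2 ship[0->1]=1 prod=2 -> [12 1 6]
Step 6: demand=4,sold=4 ship[1->2]=1 ship[0->1]=1 prod=2 -> [13 1 3]
Step 7: demand=4,sold=3 ship[1->2]=1 ship[0->1]=1 prod=2 -> [14 1 1]
Step 8: demand=4,sold=1 ship[1->2]=1 ship[0->1]=1 prod=2 -> [15 1 1]
Step 9: demand=4,sold=1 ship[1->2]=1 ship[0->1]=1 prod=2 -> [16 1 1]
Step 10: demand=4,sold=1 ship[1->2]=1 ship[0->1]=1 prod=2 -> [17 1 1]
Step 11: demand=4,sold=1 ship[1->2]=1 ship[0->1]=1 prod=2 -> [18 1 1]
Step 12: demand=4,sold=1 ship[1->2]=1 ship[0->1]=1 prod=2 -> [19 1 1]
First stockout at step 7

7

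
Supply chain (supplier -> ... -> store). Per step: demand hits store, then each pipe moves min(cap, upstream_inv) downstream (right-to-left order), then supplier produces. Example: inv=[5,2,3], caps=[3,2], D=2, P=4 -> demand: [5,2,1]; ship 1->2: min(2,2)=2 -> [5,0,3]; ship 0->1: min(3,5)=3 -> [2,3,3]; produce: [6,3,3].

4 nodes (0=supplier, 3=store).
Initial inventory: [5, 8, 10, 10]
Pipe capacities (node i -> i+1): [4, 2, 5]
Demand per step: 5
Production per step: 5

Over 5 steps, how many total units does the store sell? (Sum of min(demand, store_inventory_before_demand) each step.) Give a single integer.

Answer: 25

Derivation:
Step 1: sold=5 (running total=5) -> [6 10 7 10]
Step 2: sold=5 (running total=10) -> [7 12 4 10]
Step 3: sold=5 (running total=15) -> [8 14 2 9]
Step 4: sold=5 (running total=20) -> [9 16 2 6]
Step 5: sold=5 (running total=25) -> [10 18 2 3]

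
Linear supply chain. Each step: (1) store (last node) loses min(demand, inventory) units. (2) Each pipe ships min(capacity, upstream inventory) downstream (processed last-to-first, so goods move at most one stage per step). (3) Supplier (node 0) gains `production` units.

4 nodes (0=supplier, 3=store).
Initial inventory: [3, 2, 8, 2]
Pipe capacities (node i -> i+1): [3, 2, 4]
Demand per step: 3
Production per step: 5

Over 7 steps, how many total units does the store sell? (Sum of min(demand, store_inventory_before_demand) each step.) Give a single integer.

Answer: 20

Derivation:
Step 1: sold=2 (running total=2) -> [5 3 6 4]
Step 2: sold=3 (running total=5) -> [7 4 4 5]
Step 3: sold=3 (running total=8) -> [9 5 2 6]
Step 4: sold=3 (running total=11) -> [11 6 2 5]
Step 5: sold=3 (running total=14) -> [13 7 2 4]
Step 6: sold=3 (running total=17) -> [15 8 2 3]
Step 7: sold=3 (running total=20) -> [17 9 2 2]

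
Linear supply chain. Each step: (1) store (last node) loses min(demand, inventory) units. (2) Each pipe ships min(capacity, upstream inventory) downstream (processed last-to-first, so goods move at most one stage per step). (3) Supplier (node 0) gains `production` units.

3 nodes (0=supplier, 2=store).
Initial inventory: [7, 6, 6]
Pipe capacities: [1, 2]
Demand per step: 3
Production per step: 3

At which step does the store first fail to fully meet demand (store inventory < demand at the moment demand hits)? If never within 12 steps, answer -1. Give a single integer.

Step 1: demand=3,sold=3 ship[1->2]=2 ship[0->1]=1 prod=3 -> [9 5 5]
Step 2: demand=3,sold=3 ship[1->2]=2 ship[0->1]=1 prod=3 -> [11 4 4]
Step 3: demand=3,sold=3 ship[1->2]=2 ship[0->1]=1 prod=3 -> [13 3 3]
Step 4: demand=3,sold=3 ship[1->2]=2 ship[0->1]=1 prod=3 -> [15 2 2]
Step 5: demand=3,sold=2 ship[1->2]=2 ship[0->1]=1 prod=3 -> [17 1 2]
Step 6: demand=3,sold=2 ship[1->2]=1 ship[0->1]=1 prod=3 -> [19 1 1]
Step 7: demand=3,sold=1 ship[1->2]=1 ship[0->1]=1 prod=3 -> [21 1 1]
Step 8: demand=3,sold=1 ship[1->2]=1 ship[0->1]=1 prod=3 -> [23 1 1]
Step 9: demand=3,sold=1 ship[1->2]=1 ship[0->1]=1 prod=3 -> [25 1 1]
Step 10: demand=3,sold=1 ship[1->2]=1 ship[0->1]=1 prod=3 -> [27 1 1]
Step 11: demand=3,sold=1 ship[1->2]=1 ship[0->1]=1 prod=3 -> [29 1 1]
Step 12: demand=3,sold=1 ship[1->2]=1 ship[0->1]=1 prod=3 -> [31 1 1]
First stockout at step 5

5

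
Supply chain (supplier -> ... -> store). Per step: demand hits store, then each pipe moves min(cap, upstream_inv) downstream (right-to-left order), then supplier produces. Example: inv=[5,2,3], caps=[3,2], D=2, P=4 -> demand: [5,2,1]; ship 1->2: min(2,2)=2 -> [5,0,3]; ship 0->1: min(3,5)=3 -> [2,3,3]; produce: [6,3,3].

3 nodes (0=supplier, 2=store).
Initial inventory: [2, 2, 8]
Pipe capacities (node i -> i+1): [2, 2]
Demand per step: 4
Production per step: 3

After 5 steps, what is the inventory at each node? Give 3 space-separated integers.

Step 1: demand=4,sold=4 ship[1->2]=2 ship[0->1]=2 prod=3 -> inv=[3 2 6]
Step 2: demand=4,sold=4 ship[1->2]=2 ship[0->1]=2 prod=3 -> inv=[4 2 4]
Step 3: demand=4,sold=4 ship[1->2]=2 ship[0->1]=2 prod=3 -> inv=[5 2 2]
Step 4: demand=4,sold=2 ship[1->2]=2 ship[0->1]=2 prod=3 -> inv=[6 2 2]
Step 5: demand=4,sold=2 ship[1->2]=2 ship[0->1]=2 prod=3 -> inv=[7 2 2]

7 2 2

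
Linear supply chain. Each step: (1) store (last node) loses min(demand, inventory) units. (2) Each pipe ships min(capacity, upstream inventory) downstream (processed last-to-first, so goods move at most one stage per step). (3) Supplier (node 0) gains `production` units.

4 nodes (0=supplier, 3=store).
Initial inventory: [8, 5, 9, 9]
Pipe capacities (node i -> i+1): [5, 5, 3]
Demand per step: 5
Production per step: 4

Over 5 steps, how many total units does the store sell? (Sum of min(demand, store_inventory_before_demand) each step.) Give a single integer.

Answer: 21

Derivation:
Step 1: sold=5 (running total=5) -> [7 5 11 7]
Step 2: sold=5 (running total=10) -> [6 5 13 5]
Step 3: sold=5 (running total=15) -> [5 5 15 3]
Step 4: sold=3 (running total=18) -> [4 5 17 3]
Step 5: sold=3 (running total=21) -> [4 4 19 3]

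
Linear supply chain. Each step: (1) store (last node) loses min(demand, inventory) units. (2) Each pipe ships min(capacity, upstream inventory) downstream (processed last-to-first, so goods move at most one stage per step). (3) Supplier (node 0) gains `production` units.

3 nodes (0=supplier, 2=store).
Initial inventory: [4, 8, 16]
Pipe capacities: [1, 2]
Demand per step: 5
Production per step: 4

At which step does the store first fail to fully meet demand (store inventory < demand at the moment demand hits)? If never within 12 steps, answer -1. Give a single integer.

Step 1: demand=5,sold=5 ship[1->2]=2 ship[0->1]=1 prod=4 -> [7 7 13]
Step 2: demand=5,sold=5 ship[1->2]=2 ship[0->1]=1 prod=4 -> [10 6 10]
Step 3: demand=5,sold=5 ship[1->2]=2 ship[0->1]=1 prod=4 -> [13 5 7]
Step 4: demand=5,sold=5 ship[1->2]=2 ship[0->1]=1 prod=4 -> [16 4 4]
Step 5: demand=5,sold=4 ship[1->2]=2 ship[0->1]=1 prod=4 -> [19 3 2]
Step 6: demand=5,sold=2 ship[1->2]=2 ship[0->1]=1 prod=4 -> [22 2 2]
Step 7: demand=5,sold=2 ship[1->2]=2 ship[0->1]=1 prod=4 -> [25 1 2]
Step 8: demand=5,sold=2 ship[1->2]=1 ship[0->1]=1 prod=4 -> [28 1 1]
Step 9: demand=5,sold=1 ship[1->2]=1 ship[0->1]=1 prod=4 -> [31 1 1]
Step 10: demand=5,sold=1 ship[1->2]=1 ship[0->1]=1 prod=4 -> [34 1 1]
Step 11: demand=5,sold=1 ship[1->2]=1 ship[0->1]=1 prod=4 -> [37 1 1]
Step 12: demand=5,sold=1 ship[1->2]=1 ship[0->1]=1 prod=4 -> [40 1 1]
First stockout at step 5

5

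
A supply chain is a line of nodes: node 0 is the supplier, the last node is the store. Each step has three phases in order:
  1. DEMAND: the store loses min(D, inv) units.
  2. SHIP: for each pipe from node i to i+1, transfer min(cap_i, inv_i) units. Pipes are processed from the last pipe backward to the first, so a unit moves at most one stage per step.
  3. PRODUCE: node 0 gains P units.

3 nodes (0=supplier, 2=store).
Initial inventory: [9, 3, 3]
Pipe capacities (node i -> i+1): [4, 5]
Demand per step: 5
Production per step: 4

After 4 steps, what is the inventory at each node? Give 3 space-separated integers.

Step 1: demand=5,sold=3 ship[1->2]=3 ship[0->1]=4 prod=4 -> inv=[9 4 3]
Step 2: demand=5,sold=3 ship[1->2]=4 ship[0->1]=4 prod=4 -> inv=[9 4 4]
Step 3: demand=5,sold=4 ship[1->2]=4 ship[0->1]=4 prod=4 -> inv=[9 4 4]
Step 4: demand=5,sold=4 ship[1->2]=4 ship[0->1]=4 prod=4 -> inv=[9 4 4]

9 4 4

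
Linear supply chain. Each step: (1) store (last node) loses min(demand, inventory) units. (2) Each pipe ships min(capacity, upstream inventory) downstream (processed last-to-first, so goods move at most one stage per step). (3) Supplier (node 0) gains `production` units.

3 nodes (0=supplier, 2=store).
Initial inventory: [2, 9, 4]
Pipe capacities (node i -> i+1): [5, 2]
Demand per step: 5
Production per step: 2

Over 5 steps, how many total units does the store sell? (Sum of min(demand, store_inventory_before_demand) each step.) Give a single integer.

Answer: 12

Derivation:
Step 1: sold=4 (running total=4) -> [2 9 2]
Step 2: sold=2 (running total=6) -> [2 9 2]
Step 3: sold=2 (running total=8) -> [2 9 2]
Step 4: sold=2 (running total=10) -> [2 9 2]
Step 5: sold=2 (running total=12) -> [2 9 2]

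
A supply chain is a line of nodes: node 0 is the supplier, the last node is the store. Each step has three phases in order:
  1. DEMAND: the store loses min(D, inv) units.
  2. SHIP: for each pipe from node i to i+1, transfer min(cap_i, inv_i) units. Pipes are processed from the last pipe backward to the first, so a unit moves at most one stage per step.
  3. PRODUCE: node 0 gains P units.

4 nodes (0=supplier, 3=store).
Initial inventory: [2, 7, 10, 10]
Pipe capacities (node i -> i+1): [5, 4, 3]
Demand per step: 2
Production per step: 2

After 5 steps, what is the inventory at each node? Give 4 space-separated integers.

Step 1: demand=2,sold=2 ship[2->3]=3 ship[1->2]=4 ship[0->1]=2 prod=2 -> inv=[2 5 11 11]
Step 2: demand=2,sold=2 ship[2->3]=3 ship[1->2]=4 ship[0->1]=2 prod=2 -> inv=[2 3 12 12]
Step 3: demand=2,sold=2 ship[2->3]=3 ship[1->2]=3 ship[0->1]=2 prod=2 -> inv=[2 2 12 13]
Step 4: demand=2,sold=2 ship[2->3]=3 ship[1->2]=2 ship[0->1]=2 prod=2 -> inv=[2 2 11 14]
Step 5: demand=2,sold=2 ship[2->3]=3 ship[1->2]=2 ship[0->1]=2 prod=2 -> inv=[2 2 10 15]

2 2 10 15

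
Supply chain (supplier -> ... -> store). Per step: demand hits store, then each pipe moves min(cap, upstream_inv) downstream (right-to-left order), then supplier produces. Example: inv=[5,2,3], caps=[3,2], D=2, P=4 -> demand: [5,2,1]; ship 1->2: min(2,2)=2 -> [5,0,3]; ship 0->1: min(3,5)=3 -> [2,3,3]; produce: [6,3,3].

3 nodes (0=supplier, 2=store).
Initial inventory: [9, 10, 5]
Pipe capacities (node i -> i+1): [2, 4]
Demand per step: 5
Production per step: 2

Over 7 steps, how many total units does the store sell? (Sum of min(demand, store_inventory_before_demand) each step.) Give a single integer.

Answer: 25

Derivation:
Step 1: sold=5 (running total=5) -> [9 8 4]
Step 2: sold=4 (running total=9) -> [9 6 4]
Step 3: sold=4 (running total=13) -> [9 4 4]
Step 4: sold=4 (running total=17) -> [9 2 4]
Step 5: sold=4 (running total=21) -> [9 2 2]
Step 6: sold=2 (running total=23) -> [9 2 2]
Step 7: sold=2 (running total=25) -> [9 2 2]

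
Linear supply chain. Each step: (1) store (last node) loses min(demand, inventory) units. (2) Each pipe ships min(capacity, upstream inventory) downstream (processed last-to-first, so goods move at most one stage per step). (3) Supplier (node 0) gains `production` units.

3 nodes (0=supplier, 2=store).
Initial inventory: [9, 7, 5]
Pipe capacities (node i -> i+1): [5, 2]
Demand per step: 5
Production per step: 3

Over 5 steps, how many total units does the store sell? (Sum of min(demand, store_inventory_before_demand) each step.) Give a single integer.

Step 1: sold=5 (running total=5) -> [7 10 2]
Step 2: sold=2 (running total=7) -> [5 13 2]
Step 3: sold=2 (running total=9) -> [3 16 2]
Step 4: sold=2 (running total=11) -> [3 17 2]
Step 5: sold=2 (running total=13) -> [3 18 2]

Answer: 13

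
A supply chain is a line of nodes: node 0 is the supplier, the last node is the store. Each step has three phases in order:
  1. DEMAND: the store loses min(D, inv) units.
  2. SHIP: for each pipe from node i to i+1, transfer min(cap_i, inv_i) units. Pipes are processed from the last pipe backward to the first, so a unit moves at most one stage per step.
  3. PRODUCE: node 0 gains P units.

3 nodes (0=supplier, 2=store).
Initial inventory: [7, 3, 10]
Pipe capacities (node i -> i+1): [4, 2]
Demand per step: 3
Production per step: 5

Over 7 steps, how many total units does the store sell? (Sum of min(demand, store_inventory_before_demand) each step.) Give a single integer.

Step 1: sold=3 (running total=3) -> [8 5 9]
Step 2: sold=3 (running total=6) -> [9 7 8]
Step 3: sold=3 (running total=9) -> [10 9 7]
Step 4: sold=3 (running total=12) -> [11 11 6]
Step 5: sold=3 (running total=15) -> [12 13 5]
Step 6: sold=3 (running total=18) -> [13 15 4]
Step 7: sold=3 (running total=21) -> [14 17 3]

Answer: 21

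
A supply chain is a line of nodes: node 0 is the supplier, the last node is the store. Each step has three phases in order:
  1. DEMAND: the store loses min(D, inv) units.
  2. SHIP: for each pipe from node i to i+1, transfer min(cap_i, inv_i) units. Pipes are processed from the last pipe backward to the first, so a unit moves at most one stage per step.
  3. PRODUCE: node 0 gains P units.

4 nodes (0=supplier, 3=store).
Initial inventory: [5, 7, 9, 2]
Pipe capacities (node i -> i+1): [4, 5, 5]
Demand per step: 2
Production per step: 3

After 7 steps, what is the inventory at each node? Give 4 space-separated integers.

Step 1: demand=2,sold=2 ship[2->3]=5 ship[1->2]=5 ship[0->1]=4 prod=3 -> inv=[4 6 9 5]
Step 2: demand=2,sold=2 ship[2->3]=5 ship[1->2]=5 ship[0->1]=4 prod=3 -> inv=[3 5 9 8]
Step 3: demand=2,sold=2 ship[2->3]=5 ship[1->2]=5 ship[0->1]=3 prod=3 -> inv=[3 3 9 11]
Step 4: demand=2,sold=2 ship[2->3]=5 ship[1->2]=3 ship[0->1]=3 prod=3 -> inv=[3 3 7 14]
Step 5: demand=2,sold=2 ship[2->3]=5 ship[1->2]=3 ship[0->1]=3 prod=3 -> inv=[3 3 5 17]
Step 6: demand=2,sold=2 ship[2->3]=5 ship[1->2]=3 ship[0->1]=3 prod=3 -> inv=[3 3 3 20]
Step 7: demand=2,sold=2 ship[2->3]=3 ship[1->2]=3 ship[0->1]=3 prod=3 -> inv=[3 3 3 21]

3 3 3 21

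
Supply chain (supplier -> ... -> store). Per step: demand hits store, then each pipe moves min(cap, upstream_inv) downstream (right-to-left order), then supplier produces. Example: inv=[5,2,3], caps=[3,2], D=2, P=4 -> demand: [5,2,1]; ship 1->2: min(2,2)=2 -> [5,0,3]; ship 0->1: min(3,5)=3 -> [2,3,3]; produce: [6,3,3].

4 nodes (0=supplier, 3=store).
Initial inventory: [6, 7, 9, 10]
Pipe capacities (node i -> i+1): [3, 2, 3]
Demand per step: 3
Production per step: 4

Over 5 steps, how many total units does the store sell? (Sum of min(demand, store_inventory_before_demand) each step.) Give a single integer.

Step 1: sold=3 (running total=3) -> [7 8 8 10]
Step 2: sold=3 (running total=6) -> [8 9 7 10]
Step 3: sold=3 (running total=9) -> [9 10 6 10]
Step 4: sold=3 (running total=12) -> [10 11 5 10]
Step 5: sold=3 (running total=15) -> [11 12 4 10]

Answer: 15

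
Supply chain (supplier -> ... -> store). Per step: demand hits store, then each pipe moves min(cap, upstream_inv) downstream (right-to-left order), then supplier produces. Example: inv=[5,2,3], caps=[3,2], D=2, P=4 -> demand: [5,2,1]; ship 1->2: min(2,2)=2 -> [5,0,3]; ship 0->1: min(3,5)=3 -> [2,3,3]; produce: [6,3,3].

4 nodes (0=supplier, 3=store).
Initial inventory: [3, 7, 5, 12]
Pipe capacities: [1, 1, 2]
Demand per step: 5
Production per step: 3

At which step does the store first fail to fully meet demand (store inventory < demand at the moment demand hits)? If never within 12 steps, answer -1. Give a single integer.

Step 1: demand=5,sold=5 ship[2->3]=2 ship[1->2]=1 ship[0->1]=1 prod=3 -> [5 7 4 9]
Step 2: demand=5,sold=5 ship[2->3]=2 ship[1->2]=1 ship[0->1]=1 prod=3 -> [7 7 3 6]
Step 3: demand=5,sold=5 ship[2->3]=2 ship[1->2]=1 ship[0->1]=1 prod=3 -> [9 7 2 3]
Step 4: demand=5,sold=3 ship[2->3]=2 ship[1->2]=1 ship[0->1]=1 prod=3 -> [11 7 1 2]
Step 5: demand=5,sold=2 ship[2->3]=1 ship[1->2]=1 ship[0->1]=1 prod=3 -> [13 7 1 1]
Step 6: demand=5,sold=1 ship[2->3]=1 ship[1->2]=1 ship[0->1]=1 prod=3 -> [15 7 1 1]
Step 7: demand=5,sold=1 ship[2->3]=1 ship[1->2]=1 ship[0->1]=1 prod=3 -> [17 7 1 1]
Step 8: demand=5,sold=1 ship[2->3]=1 ship[1->2]=1 ship[0->1]=1 prod=3 -> [19 7 1 1]
Step 9: demand=5,sold=1 ship[2->3]=1 ship[1->2]=1 ship[0->1]=1 prod=3 -> [21 7 1 1]
Step 10: demand=5,sold=1 ship[2->3]=1 ship[1->2]=1 ship[0->1]=1 prod=3 -> [23 7 1 1]
Step 11: demand=5,sold=1 ship[2->3]=1 ship[1->2]=1 ship[0->1]=1 prod=3 -> [25 7 1 1]
Step 12: demand=5,sold=1 ship[2->3]=1 ship[1->2]=1 ship[0->1]=1 prod=3 -> [27 7 1 1]
First stockout at step 4

4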